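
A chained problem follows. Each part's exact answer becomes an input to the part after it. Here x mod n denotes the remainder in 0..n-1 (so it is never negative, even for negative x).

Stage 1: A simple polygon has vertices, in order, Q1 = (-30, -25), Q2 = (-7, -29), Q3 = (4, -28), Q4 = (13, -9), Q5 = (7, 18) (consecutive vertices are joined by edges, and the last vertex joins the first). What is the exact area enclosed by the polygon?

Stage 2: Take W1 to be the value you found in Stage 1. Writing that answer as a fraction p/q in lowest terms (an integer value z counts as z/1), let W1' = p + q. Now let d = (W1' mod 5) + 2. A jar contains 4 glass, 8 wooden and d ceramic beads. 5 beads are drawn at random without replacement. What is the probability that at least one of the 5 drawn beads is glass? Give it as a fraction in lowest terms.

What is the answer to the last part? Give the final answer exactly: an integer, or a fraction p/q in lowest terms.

Stage 1: cross terms: (-30*-29 - -7*-25)=695, (-7*-28 - 4*-29)=312, (4*-9 - 13*-28)=328, (13*18 - 7*-9)=297, (7*-25 - -30*18)=365; twice the area = |1997| = 1997; area = 1997/2; answer 1997/2
Stage 2: W1 = 1997/2; threaded value p + q = 1999; d = 6; total draws C(18,5) = 8568; complement C(14,5) = 2002; favorable 8568 - 2002 = 6566; P = 469/612; answer 469/612

469/612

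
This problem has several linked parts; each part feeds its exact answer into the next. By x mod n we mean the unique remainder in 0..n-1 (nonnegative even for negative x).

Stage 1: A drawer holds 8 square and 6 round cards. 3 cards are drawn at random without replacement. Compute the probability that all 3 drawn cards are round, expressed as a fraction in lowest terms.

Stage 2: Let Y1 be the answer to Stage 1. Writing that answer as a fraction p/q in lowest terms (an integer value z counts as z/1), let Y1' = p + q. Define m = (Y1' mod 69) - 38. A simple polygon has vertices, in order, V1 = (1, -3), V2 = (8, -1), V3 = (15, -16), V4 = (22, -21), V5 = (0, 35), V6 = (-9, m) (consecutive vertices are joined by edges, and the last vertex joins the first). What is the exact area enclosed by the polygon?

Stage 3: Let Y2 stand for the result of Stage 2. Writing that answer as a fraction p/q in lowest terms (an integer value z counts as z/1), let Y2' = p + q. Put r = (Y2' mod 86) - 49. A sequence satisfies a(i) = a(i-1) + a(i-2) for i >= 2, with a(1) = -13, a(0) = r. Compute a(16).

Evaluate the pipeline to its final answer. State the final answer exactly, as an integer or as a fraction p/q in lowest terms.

Stage 1: total draws C(14,3) = 364; favorable C(6,3) = 20; P = 5/91; answer 5/91
Stage 2: Y1 = 5/91; threaded value p + q = 96; m = -11; cross terms: (1*-1 - 8*-3)=23, (8*-16 - 15*-1)=-113, (15*-21 - 22*-16)=37, (22*35 - 0*-21)=770, (0*-11 - -9*35)=315, (-9*-3 - 1*-11)=38; twice the area = |1070| = 1070; area = 535; answer 535
Stage 3: Y2 = 535; threaded value p + q = 536; r = -29; a(2) = 1*(-13) + 1*(-29) = -42; iterating: a(2)=-42, a(3)=-55, a(4)=-97, a(5)=-152, a(6)=-249, a(7)=-401, a(8)=-650, a(9)=-1051, a(10)=-1701, a(11)=-2752, a(12)=-4453, a(13)=-7205, a(14)=-11658, a(15)=-18863, a(16)=-30521; answer -30521

-30521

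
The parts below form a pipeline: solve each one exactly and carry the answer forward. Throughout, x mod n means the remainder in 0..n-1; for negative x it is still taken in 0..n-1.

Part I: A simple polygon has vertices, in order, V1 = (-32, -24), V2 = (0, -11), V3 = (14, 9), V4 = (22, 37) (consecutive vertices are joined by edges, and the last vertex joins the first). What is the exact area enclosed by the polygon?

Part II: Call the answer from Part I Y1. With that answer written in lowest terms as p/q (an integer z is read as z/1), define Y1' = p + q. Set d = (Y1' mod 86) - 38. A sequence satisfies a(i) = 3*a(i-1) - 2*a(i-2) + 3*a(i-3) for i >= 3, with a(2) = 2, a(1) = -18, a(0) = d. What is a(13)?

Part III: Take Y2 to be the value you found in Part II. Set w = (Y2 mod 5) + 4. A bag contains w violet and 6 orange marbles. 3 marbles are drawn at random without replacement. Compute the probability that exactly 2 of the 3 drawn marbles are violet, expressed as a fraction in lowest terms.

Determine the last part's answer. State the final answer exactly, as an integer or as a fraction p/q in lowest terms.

6/13

Part I: cross terms: (-32*-11 - 0*-24)=352, (0*9 - 14*-11)=154, (14*37 - 22*9)=320, (22*-24 - -32*37)=656; twice the area = |1482| = 1482; area = 741; answer 741
Part II: Y1 = 741; threaded value p + q = 742; d = 16; a(3) = 3*(2) - 2*(-18) + 3*(16) = 90; iterating: a(3)=90, a(4)=212, a(5)=462, a(6)=1232, a(7)=3408, a(8)=9146, a(9)=24318, a(10)=64886, a(11)=173460, a(12)=463562, a(13)=1238424; answer 1238424
Part III: Y2 = 1238424; w = 8; total draws C(14,3) = 364; favorable C(8,2)*C(6,1) = 168; P = 6/13; answer 6/13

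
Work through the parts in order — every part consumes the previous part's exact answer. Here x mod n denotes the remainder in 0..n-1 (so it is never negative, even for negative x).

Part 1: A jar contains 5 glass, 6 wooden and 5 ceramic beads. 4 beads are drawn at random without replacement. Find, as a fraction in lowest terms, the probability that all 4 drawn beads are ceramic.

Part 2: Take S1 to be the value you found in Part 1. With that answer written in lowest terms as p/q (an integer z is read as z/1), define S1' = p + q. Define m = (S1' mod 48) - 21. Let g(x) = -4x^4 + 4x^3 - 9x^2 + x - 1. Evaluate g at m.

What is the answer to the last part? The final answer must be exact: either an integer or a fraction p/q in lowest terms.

-14905

Part 1: total draws C(16,4) = 1820; favorable C(5,4) = 5; P = 1/364; answer 1/364
Part 2: S1 = 1/364; threaded value p + q = 365; m = 8; -4*(8)^4 + 4*(8)^3 - 9*(8)^2 + 1*(8)^1 - 1 = (-16384) + (2048) + (-576) + (8) + (-1) = -14905; answer -14905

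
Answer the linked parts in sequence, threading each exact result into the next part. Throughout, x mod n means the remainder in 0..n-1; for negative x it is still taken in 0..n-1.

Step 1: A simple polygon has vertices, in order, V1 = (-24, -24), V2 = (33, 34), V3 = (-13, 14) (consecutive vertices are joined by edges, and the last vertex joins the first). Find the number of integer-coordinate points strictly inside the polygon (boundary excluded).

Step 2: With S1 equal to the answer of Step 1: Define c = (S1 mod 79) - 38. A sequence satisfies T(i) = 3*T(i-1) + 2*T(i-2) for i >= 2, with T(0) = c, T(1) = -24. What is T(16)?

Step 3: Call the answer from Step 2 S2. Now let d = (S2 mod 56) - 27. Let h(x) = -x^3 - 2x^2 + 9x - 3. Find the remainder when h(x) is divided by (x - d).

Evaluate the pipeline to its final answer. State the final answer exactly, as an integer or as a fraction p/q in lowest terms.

3

Step 1: cross terms: (-24*34 - 33*-24)=-24, (33*14 - -13*34)=904, (-13*-24 - -24*14)=648; twice the area = |1528| = 1528; area = 764; boundary points = 1 + 2 + 1 = 4; strictly interior points = area - boundary/2 + 1 = 763; answer 763
Step 2: S1 = 763; c = 14; T(2) = 3*(-24) + 2*(14) = -44; iterating: T(2)=-44, T(3)=-180, T(4)=-628, T(5)=-2244, T(6)=-7988, T(7)=-28452, T(8)=-101332, T(9)=-360900, T(10)=-1285364, T(11)=-4577892, T(12)=-16304404, T(13)=-58068996, T(14)=-206815796, T(15)=-736585380, T(16)=-2623387732; answer -2623387732
Step 3: S2 = -2623387732; d = 1; remainder = value at the root: -1*(1)^3 - 2*(1)^2 + 9*(1)^1 - 3 = (-1) + (-2) + (9) + (-3) = 3; answer 3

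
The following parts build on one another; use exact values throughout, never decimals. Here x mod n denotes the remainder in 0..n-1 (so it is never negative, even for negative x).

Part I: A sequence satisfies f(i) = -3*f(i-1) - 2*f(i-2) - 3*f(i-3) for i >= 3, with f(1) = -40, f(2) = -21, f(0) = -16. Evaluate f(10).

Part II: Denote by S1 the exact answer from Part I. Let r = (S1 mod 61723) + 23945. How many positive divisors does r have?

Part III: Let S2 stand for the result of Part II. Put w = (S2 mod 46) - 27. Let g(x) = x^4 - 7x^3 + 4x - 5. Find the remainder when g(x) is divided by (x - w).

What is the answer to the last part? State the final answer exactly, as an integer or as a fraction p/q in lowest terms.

Part I: f(3) = -3*(-21) - 2*(-40) - 3*(-16) = 191; iterating: f(3)=191, f(4)=-411, f(5)=914, f(6)=-2493, f(7)=6884, f(8)=-18408, f(9)=48935, f(10)=-130641; answer -130641
Part II: S1 = -130641; r = 78473; 78473 = 97 * 809; number of divisors = (1+1) * (1+1) = 4; answer 4
Part III: S2 = 4; w = -23; remainder = value at the root: 1*(-23)^4 - 7*(-23)^3 + 4*(-23)^1 - 5 = (279841) + (85169) + (-92) + (-5) = 364913; answer 364913

364913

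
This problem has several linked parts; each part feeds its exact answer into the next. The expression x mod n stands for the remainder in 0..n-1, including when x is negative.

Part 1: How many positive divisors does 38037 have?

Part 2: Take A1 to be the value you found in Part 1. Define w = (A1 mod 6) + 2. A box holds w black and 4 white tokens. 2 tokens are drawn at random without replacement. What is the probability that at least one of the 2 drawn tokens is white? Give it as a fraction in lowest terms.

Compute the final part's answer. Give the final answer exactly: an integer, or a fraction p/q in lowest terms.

11/14

Part 1: 38037 = 3 * 31 * 409; number of divisors = (1+1) * (1+1) * (1+1) = 8; answer 8
Part 2: A1 = 8; w = 4; total draws C(8,2) = 28; complement C(4,2) = 6; favorable 28 - 6 = 22; P = 11/14; answer 11/14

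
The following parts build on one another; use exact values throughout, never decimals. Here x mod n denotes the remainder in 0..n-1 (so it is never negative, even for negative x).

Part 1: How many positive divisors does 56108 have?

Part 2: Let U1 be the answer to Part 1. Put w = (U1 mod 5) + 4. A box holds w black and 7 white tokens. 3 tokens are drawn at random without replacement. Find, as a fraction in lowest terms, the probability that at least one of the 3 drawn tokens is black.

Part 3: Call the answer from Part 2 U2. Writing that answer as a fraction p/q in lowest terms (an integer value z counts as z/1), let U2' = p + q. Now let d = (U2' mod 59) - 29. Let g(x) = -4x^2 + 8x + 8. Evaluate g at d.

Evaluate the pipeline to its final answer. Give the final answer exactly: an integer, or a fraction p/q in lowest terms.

-388

Part 1: 56108 = 2^2 * 13^2 * 83; number of divisors = (2+1) * (2+1) * (1+1) = 18; answer 18
Part 2: U1 = 18; w = 7; total draws C(14,3) = 364; complement C(7,3) = 35; favorable 364 - 35 = 329; P = 47/52; answer 47/52
Part 3: U2 = 47/52; threaded value p + q = 99; d = 11; -4*(11)^2 + 8*(11)^1 + 8 = (-484) + (88) + (8) = -388; answer -388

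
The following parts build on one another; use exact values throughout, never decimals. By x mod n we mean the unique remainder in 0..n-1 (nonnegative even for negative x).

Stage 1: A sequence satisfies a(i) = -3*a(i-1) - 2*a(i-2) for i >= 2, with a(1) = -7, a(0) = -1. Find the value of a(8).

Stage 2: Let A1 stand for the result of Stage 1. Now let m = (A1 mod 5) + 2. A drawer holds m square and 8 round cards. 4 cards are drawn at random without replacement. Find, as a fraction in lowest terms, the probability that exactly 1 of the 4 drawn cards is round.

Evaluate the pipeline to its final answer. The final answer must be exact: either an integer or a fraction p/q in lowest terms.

160/1001

Stage 1: a(2) = -3*(-7) - 2*(-1) = 23; iterating: a(2)=23, a(3)=-55, a(4)=119, a(5)=-247, a(6)=503, a(7)=-1015, a(8)=2039; answer 2039
Stage 2: A1 = 2039; m = 6; total draws C(14,4) = 1001; favorable C(8,1)*C(6,3) = 160; P = 160/1001; answer 160/1001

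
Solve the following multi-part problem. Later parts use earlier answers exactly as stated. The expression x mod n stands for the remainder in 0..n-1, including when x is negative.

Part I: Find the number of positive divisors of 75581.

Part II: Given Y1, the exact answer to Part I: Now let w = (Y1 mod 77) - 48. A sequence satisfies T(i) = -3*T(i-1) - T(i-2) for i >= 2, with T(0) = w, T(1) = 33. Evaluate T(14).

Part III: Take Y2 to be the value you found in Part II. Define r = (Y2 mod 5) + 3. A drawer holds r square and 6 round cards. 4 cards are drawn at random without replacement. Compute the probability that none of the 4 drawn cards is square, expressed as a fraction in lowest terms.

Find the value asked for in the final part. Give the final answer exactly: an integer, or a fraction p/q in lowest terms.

3/143

Part I: 75581 = 11 * 6871; number of divisors = (1+1) * (1+1) = 4; answer 4
Part II: Y1 = 4; w = -44; T(2) = -3*(33) - 1*(-44) = -55; iterating: T(2)=-55, T(3)=132, T(4)=-341, T(5)=891, T(6)=-2332, T(7)=6105, T(8)=-15983, T(9)=41844, T(10)=-109549, T(11)=286803, T(12)=-750860, T(13)=1965777, T(14)=-5146471; answer -5146471
Part III: Y2 = -5146471; r = 7; total draws C(13,4) = 715; favorable C(6,4) = 15; P = 3/143; answer 3/143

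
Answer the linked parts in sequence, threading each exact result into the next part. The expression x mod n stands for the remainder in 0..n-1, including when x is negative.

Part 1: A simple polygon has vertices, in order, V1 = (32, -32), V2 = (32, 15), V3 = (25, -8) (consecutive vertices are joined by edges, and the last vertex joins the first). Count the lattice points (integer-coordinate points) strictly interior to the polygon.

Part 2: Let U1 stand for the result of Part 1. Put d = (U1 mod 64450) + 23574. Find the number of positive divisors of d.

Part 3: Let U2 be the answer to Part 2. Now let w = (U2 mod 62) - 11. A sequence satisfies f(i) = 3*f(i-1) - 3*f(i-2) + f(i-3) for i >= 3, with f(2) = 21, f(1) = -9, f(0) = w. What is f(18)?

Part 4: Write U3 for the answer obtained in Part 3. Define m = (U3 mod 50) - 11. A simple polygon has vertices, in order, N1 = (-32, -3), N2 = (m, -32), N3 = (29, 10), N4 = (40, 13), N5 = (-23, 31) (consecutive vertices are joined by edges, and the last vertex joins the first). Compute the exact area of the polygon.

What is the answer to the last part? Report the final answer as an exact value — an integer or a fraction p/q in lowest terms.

Part 1: cross terms: (32*15 - 32*-32)=1504, (32*-8 - 25*15)=-631, (25*-32 - 32*-8)=-544; twice the area = |329| = 329; area = 329/2; boundary points = 47 + 1 + 1 = 49; strictly interior points = area - boundary/2 + 1 = 141; answer 141
Part 2: U1 = 141; d = 23715; 23715 = 3^2 * 5 * 17 * 31; number of divisors = (2+1) * (1+1) * (1+1) * (1+1) = 24; answer 24
Part 3: U2 = 24; w = 13; f(3) = 3*(21) - 3*(-9) + 1*(13) = 103; iterating: f(3)=103, f(4)=237, f(5)=423, f(6)=661, f(7)=951, f(8)=1293, f(9)=1687, f(10)=2133, f(11)=2631, f(12)=3181, f(13)=3783, f(14)=4437, f(15)=5143, f(16)=5901, f(17)=6711, f(18)=7573; answer 7573
Part 4: U3 = 7573; m = 12; cross terms: (-32*-32 - 12*-3)=1060, (12*10 - 29*-32)=1048, (29*13 - 40*10)=-23, (40*31 - -23*13)=1539, (-23*-3 - -32*31)=1061; twice the area = |4685| = 4685; area = 4685/2; answer 4685/2

4685/2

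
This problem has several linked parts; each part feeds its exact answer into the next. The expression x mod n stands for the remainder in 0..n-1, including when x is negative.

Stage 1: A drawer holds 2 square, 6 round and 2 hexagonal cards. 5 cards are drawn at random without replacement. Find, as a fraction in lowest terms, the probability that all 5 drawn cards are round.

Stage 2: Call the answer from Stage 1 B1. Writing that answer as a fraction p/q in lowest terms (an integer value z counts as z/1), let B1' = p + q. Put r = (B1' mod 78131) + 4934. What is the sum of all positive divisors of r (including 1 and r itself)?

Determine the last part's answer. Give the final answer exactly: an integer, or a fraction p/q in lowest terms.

Stage 1: total draws C(10,5) = 252; favorable C(6,5) = 6; P = 1/42; answer 1/42
Stage 2: B1 = 1/42; threaded value p + q = 43; r = 4977; 4977 = 3^2 * 7 * 79; sigma = (1 + 3 + 9) * (1 + 7) * (1 + 79) = 13 * 8 * 80 = 8320; answer 8320

8320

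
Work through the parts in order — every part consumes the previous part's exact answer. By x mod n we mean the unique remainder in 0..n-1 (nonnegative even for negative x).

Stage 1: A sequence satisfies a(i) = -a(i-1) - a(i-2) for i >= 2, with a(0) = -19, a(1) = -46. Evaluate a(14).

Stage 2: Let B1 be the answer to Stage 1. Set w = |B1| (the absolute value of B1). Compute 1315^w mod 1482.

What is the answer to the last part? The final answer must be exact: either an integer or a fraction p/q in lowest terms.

Stage 1: a(2) = -1*(-46) - 1*(-19) = 65; iterating: a(2)=65, a(3)=-19, a(4)=-46, a(5)=65, a(6)=-19, a(7)=-46, a(8)=65, a(9)=-19, a(10)=-46, a(11)=65, a(12)=-19, a(13)=-46, a(14)=65; answer 65
Stage 2: B1 = 65; w = 65; squarings mod 1482: 1315^1=1315, 1315^2=1213, 1315^4=1225, 1315^8=841, 1315^16=367, 1315^32=1309, 1315^64=289; 1315^65 = 1315^1 * 1315^64 = 643 (mod 1482); answer 643

643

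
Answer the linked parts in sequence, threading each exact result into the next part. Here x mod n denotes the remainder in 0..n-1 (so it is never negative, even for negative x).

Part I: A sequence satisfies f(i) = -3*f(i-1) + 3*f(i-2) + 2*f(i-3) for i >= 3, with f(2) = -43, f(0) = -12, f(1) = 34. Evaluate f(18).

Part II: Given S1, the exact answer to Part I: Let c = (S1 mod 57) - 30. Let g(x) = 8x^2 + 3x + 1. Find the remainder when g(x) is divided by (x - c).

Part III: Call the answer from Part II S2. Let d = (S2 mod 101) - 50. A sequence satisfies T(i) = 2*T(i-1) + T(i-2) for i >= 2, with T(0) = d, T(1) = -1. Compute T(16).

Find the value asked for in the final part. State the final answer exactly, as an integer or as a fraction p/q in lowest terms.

8500318

Part I: f(3) = -3*(-43) + 3*(34) + 2*(-12) = 207; iterating: f(3)=207, f(4)=-682, f(5)=2581, f(6)=-9375, f(7)=34504, f(8)=-126475, f(9)=464187, f(10)=-1702978, f(11)=6248545, f(12)=-22926195, f(13)=84118264, f(14)=-308636287, f(15)=1132411263, f(16)=-4154906122, f(17)=15244679581, f(18)=-55933934583; answer -55933934583
Part II: S1 = -55933934583; c = -27; remainder = value at the root: 8*(-27)^2 + 3*(-27)^1 + 1 = (5832) + (-81) + (1) = 5752; answer 5752
Part III: S2 = 5752; d = 46; T(2) = 2*(-1) + 1*(46) = 44; iterating: T(2)=44, T(3)=87, T(4)=218, T(5)=523, T(6)=1264, T(7)=3051, T(8)=7366, T(9)=17783, T(10)=42932, T(11)=103647, T(12)=250226, T(13)=604099, T(14)=1458424, T(15)=3520947, T(16)=8500318; answer 8500318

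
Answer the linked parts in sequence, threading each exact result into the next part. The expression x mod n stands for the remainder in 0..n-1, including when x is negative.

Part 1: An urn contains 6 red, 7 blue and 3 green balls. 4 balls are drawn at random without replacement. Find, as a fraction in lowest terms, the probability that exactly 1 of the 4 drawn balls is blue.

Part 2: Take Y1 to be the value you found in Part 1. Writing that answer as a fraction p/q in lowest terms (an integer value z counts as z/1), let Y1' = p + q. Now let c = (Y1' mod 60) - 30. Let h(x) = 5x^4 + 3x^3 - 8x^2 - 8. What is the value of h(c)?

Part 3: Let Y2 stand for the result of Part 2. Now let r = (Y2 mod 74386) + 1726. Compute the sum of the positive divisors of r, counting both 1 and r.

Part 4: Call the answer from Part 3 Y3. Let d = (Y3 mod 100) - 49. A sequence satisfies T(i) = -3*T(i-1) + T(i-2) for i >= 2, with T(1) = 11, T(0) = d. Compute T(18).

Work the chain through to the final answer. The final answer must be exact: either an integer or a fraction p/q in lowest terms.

-3182617529

Part 1: total draws C(16,4) = 1820; favorable C(7,1)*C(9,3) = 588; P = 21/65; answer 21/65
Part 2: Y1 = 21/65; threaded value p + q = 86; c = -4; 5*(-4)^4 + 3*(-4)^3 - 8*(-4)^2 - 8 = (1280) + (-192) + (-128) + (-8) = 952; answer 952
Part 3: Y2 = 952; r = 2678; 2678 = 2 * 13 * 103; sigma = (1 + 2) * (1 + 13) * (1 + 103) = 3 * 14 * 104 = 4368; answer 4368
Part 4: Y3 = 4368; d = 19; T(2) = -3*(11) + 1*(19) = -14; iterating: T(2)=-14, T(3)=53, T(4)=-173, T(5)=572, T(6)=-1889, T(7)=6239, T(8)=-20606, T(9)=68057, T(10)=-224777, T(11)=742388, T(12)=-2451941, T(13)=8098211, T(14)=-26746574, T(15)=88337933, T(16)=-291760373, T(17)=963619052, T(18)=-3182617529; answer -3182617529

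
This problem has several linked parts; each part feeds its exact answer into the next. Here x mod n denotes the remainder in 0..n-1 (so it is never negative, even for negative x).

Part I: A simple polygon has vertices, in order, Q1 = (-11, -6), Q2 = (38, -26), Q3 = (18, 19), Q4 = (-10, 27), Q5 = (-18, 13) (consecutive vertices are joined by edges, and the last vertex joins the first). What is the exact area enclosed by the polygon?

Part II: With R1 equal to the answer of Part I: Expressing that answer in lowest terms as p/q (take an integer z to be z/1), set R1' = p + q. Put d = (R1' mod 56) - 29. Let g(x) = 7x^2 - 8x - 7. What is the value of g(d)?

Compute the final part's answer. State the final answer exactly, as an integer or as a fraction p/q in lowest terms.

505

Part I: cross terms: (-11*-26 - 38*-6)=514, (38*19 - 18*-26)=1190, (18*27 - -10*19)=676, (-10*13 - -18*27)=356, (-18*-6 - -11*13)=251; twice the area = |2987| = 2987; area = 2987/2; answer 2987/2
Part II: R1 = 2987/2; threaded value p + q = 2989; d = -8; 7*(-8)^2 - 8*(-8)^1 - 7 = (448) + (64) + (-7) = 505; answer 505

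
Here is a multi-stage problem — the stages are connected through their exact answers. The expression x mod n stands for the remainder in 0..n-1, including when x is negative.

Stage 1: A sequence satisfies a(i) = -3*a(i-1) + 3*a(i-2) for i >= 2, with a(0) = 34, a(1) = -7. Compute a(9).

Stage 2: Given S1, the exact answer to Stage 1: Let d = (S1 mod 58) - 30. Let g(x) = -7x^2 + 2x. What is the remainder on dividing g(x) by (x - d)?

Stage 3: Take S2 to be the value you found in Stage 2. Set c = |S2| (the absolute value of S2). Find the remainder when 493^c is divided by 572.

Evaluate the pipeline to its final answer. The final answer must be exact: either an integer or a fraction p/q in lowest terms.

Stage 1: a(2) = -3*(-7) + 3*(34) = 123; iterating: a(2)=123, a(3)=-390, a(4)=1539, a(5)=-5787, a(6)=21978, a(7)=-83295, a(8)=315819, a(9)=-1197342; answer -1197342
Stage 2: S1 = -1197342; d = -20; remainder = value at the root: -7*(-20)^2 + 2*(-20)^1 = (-2800) + (-40) = -2840; answer -2840
Stage 3: S2 = -2840; c = 2840; squarings mod 572: 493^1=493, 493^2=521, 493^4=313, 493^8=157, 493^16=53, 493^32=521, 493^64=313, 493^128=157, 493^256=53, 493^512=521, 493^1024=313, 493^2048=157; 493^2840 = 493^8 * 493^16 * 493^256 * 493^512 * 493^2048 = 1 (mod 572); answer 1

1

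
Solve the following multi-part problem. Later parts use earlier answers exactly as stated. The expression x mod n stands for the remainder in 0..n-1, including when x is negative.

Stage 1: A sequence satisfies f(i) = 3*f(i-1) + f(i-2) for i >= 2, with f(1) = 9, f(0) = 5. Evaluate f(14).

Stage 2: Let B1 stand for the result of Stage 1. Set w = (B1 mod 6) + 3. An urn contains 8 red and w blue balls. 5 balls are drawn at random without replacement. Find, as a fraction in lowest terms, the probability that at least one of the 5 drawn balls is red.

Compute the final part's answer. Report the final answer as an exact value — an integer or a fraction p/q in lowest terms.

1286/1287

Stage 1: f(2) = 3*(9) + 1*(5) = 32; iterating: f(2)=32, f(3)=105, f(4)=347, f(5)=1146, f(6)=3785, f(7)=12501, f(8)=41288, f(9)=136365, f(10)=450383, f(11)=1487514, f(12)=4912925, f(13)=16226289, f(14)=53591792; answer 53591792
Stage 2: B1 = 53591792; w = 5; total draws C(13,5) = 1287; complement C(5,5) = 1; favorable 1287 - 1 = 1286; P = 1286/1287; answer 1286/1287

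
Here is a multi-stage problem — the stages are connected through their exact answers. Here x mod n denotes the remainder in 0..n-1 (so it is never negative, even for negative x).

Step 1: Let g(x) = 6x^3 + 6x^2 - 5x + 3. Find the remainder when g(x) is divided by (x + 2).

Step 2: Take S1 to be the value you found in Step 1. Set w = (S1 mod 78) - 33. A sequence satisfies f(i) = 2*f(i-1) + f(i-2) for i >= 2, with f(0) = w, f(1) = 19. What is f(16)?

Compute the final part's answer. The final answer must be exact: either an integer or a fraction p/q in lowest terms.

15576658

Step 1: remainder = value at the root: 6*(-2)^3 + 6*(-2)^2 - 5*(-2)^1 + 3 = (-48) + (24) + (10) + (3) = -11; answer -11
Step 2: S1 = -11; w = 34; f(2) = 2*(19) + 1*(34) = 72; iterating: f(2)=72, f(3)=163, f(4)=398, f(5)=959, f(6)=2316, f(7)=5591, f(8)=13498, f(9)=32587, f(10)=78672, f(11)=189931, f(12)=458534, f(13)=1106999, f(14)=2672532, f(15)=6452063, f(16)=15576658; answer 15576658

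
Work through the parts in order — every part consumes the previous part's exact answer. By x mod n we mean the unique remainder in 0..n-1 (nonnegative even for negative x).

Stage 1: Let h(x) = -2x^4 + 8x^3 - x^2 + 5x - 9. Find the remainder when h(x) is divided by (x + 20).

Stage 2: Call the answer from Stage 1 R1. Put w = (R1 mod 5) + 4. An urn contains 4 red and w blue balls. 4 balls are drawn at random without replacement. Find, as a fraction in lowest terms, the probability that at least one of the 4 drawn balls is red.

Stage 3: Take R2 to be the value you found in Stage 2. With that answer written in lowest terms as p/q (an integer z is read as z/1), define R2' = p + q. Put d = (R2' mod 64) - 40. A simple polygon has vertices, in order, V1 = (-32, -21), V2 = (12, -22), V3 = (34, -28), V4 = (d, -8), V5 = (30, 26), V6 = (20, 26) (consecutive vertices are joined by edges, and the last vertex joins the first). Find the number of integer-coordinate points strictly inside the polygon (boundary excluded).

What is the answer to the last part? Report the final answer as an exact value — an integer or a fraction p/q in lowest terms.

Stage 1: remainder = value at the root: -2*(-20)^4 + 8*(-20)^3 - 1*(-20)^2 + 5*(-20)^1 - 9 = (-320000) + (-64000) + (-400) + (-100) + (-9) = -384509; answer -384509
Stage 2: R1 = -384509; w = 5; total draws C(9,4) = 126; complement C(5,4) = 5; favorable 126 - 5 = 121; P = 121/126; answer 121/126
Stage 3: R2 = 121/126; threaded value p + q = 247; d = 15; cross terms: (-32*-22 - 12*-21)=956, (12*-28 - 34*-22)=412, (34*-8 - 15*-28)=148, (15*26 - 30*-8)=630, (30*26 - 20*26)=260, (20*-21 - -32*26)=412; twice the area = |2818| = 2818; area = 1409; boundary points = 1 + 2 + 1 + 1 + 10 + 1 = 16; strictly interior points = area - boundary/2 + 1 = 1402; answer 1402

1402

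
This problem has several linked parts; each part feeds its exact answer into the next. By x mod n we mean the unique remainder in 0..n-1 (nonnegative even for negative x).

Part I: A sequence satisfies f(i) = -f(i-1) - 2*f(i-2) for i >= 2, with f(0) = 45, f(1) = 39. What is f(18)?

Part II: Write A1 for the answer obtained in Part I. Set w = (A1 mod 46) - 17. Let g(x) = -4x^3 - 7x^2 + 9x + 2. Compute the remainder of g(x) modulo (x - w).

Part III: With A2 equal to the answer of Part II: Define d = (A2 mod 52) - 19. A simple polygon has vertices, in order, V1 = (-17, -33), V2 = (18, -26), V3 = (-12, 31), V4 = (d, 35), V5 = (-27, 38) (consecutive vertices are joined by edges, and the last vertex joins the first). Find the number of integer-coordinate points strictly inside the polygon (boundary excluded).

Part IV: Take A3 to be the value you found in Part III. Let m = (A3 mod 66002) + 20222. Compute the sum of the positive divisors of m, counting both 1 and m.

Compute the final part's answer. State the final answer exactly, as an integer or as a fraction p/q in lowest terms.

Part I: f(2) = -1*(39) - 2*(45) = -129; iterating: f(2)=-129, f(3)=51, f(4)=207, f(5)=-309, f(6)=-105, f(7)=723, f(8)=-513, f(9)=-933, f(10)=1959, f(11)=-93, f(12)=-3825, f(13)=4011, f(14)=3639, f(15)=-11661, f(16)=4383, f(17)=18939, f(18)=-27705; answer -27705
Part II: A1 = -27705; w = 16; remainder = value at the root: -4*(16)^3 - 7*(16)^2 + 9*(16)^1 + 2 = (-16384) + (-1792) + (144) + (2) = -18030; answer -18030
Part III: A2 = -18030; d = -5; cross terms: (-17*-26 - 18*-33)=1036, (18*31 - -12*-26)=246, (-12*35 - -5*31)=-265, (-5*38 - -27*35)=755, (-27*-33 - -17*38)=1537; twice the area = |3309| = 3309; area = 3309/2; boundary points = 7 + 3 + 1 + 1 + 1 = 13; strictly interior points = area - boundary/2 + 1 = 1649; answer 1649
Part IV: A3 = 1649; m = 21871; 21871 is prime, so its only divisors are 1 and 21871; sigma = 1 + 21871 = 21872; answer 21872

21872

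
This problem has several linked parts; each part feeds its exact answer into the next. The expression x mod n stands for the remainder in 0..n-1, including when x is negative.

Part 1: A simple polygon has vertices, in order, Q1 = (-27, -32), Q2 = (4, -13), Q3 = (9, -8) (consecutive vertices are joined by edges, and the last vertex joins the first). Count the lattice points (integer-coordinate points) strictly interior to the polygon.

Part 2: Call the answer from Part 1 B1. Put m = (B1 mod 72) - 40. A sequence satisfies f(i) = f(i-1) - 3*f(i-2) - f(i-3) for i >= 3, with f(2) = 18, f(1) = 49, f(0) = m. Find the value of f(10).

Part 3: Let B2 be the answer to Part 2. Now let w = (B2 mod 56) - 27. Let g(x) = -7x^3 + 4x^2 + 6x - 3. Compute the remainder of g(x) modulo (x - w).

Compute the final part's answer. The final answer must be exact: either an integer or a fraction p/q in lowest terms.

Part 1: cross terms: (-27*-13 - 4*-32)=479, (4*-8 - 9*-13)=85, (9*-32 - -27*-8)=-504; twice the area = |60| = 60; area = 30; boundary points = 1 + 5 + 12 = 18; strictly interior points = area - boundary/2 + 1 = 22; answer 22
Part 2: B1 = 22; m = -18; f(3) = 1*(18) - 3*(49) - 1*(-18) = -111; iterating: f(3)=-111, f(4)=-214, f(5)=101, f(6)=854, f(7)=765, f(8)=-1898, f(9)=-5047, f(10)=-118; answer -118
Part 3: B2 = -118; w = 23; remainder = value at the root: -7*(23)^3 + 4*(23)^2 + 6*(23)^1 - 3 = (-85169) + (2116) + (138) + (-3) = -82918; answer -82918

-82918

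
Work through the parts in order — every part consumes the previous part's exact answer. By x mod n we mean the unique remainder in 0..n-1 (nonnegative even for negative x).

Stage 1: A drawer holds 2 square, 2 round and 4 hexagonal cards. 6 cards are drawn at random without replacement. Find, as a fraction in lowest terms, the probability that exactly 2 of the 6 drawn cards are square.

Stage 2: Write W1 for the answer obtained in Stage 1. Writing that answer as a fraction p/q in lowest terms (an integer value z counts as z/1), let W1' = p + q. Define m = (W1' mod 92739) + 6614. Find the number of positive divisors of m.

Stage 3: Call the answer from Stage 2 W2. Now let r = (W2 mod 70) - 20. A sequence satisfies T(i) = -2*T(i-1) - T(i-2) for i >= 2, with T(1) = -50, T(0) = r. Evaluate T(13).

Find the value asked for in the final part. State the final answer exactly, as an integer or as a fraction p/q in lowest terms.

Stage 1: total draws C(8,6) = 28; favorable C(2,2)*C(6,4) = 15; P = 15/28; answer 15/28
Stage 2: W1 = 15/28; threaded value p + q = 43; m = 6657; 6657 = 3 * 7 * 317; number of divisors = (1+1) * (1+1) * (1+1) = 8; answer 8
Stage 3: W2 = 8; r = -12; T(2) = -2*(-50) - 1*(-12) = 112; iterating: T(2)=112, T(3)=-174, T(4)=236, T(5)=-298, T(6)=360, T(7)=-422, T(8)=484, T(9)=-546, T(10)=608, T(11)=-670, T(12)=732, T(13)=-794; answer -794

-794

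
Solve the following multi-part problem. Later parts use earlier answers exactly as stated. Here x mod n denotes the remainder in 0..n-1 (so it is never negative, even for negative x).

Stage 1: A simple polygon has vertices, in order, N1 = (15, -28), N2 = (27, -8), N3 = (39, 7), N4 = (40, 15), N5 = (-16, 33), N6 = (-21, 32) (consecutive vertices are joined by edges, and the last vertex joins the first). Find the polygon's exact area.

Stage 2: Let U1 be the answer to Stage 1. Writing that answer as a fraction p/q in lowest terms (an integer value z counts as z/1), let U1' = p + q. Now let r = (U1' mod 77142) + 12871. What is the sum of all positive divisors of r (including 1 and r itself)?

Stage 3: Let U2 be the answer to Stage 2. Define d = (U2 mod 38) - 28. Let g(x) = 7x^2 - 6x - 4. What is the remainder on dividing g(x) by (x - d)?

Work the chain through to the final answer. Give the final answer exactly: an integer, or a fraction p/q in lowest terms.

132

Stage 1: cross terms: (15*-8 - 27*-28)=636, (27*7 - 39*-8)=501, (39*15 - 40*7)=305, (40*33 - -16*15)=1560, (-16*32 - -21*33)=181, (-21*-28 - 15*32)=108; twice the area = |3291| = 3291; area = 3291/2; answer 3291/2
Stage 2: U1 = 3291/2; threaded value p + q = 3293; r = 16164; 16164 = 2^2 * 3^2 * 449; sigma = (1 + 2 + 4) * (1 + 3 + 9) * (1 + 449) = 7 * 13 * 450 = 40950; answer 40950
Stage 3: U2 = 40950; d = -4; remainder = value at the root: 7*(-4)^2 - 6*(-4)^1 - 4 = (112) + (24) + (-4) = 132; answer 132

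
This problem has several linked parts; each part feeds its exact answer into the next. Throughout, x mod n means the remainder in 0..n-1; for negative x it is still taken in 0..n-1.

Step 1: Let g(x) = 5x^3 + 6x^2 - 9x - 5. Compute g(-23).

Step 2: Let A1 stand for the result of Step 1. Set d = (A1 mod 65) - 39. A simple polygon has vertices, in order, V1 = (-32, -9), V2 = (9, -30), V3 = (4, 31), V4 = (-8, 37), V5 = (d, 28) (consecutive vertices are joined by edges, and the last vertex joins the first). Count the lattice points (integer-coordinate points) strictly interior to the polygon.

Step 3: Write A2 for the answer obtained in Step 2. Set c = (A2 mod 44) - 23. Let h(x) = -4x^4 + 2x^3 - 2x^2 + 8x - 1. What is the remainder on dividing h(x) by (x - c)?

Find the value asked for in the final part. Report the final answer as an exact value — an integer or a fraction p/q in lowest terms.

-86785

Step 1: 5*(-23)^3 + 6*(-23)^2 - 9*(-23)^1 - 5 = (-60835) + (3174) + (207) + (-5) = -57459; answer -57459
Step 2: A1 = -57459; d = -38; cross terms: (-32*-30 - 9*-9)=1041, (9*31 - 4*-30)=399, (4*37 - -8*31)=396, (-8*28 - -38*37)=1182, (-38*-9 - -32*28)=1238; twice the area = |4256| = 4256; area = 2128; boundary points = 1 + 1 + 6 + 3 + 1 = 12; strictly interior points = area - boundary/2 + 1 = 2123; answer 2123
Step 3: A2 = 2123; c = -12; remainder = value at the root: -4*(-12)^4 + 2*(-12)^3 - 2*(-12)^2 + 8*(-12)^1 - 1 = (-82944) + (-3456) + (-288) + (-96) + (-1) = -86785; answer -86785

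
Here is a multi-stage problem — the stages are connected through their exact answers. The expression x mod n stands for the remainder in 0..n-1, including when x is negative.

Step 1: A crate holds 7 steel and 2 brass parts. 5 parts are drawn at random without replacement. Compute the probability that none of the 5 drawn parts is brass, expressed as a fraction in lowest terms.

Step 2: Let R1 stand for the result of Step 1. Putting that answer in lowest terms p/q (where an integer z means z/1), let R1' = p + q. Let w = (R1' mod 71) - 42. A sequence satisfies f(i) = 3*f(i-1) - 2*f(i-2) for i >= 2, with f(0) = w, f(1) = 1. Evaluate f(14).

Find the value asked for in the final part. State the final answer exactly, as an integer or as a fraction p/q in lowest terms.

589753

Step 1: total draws C(9,5) = 126; favorable C(7,5) = 21; P = 1/6; answer 1/6
Step 2: R1 = 1/6; threaded value p + q = 7; w = -35; f(2) = 3*(1) - 2*(-35) = 73; iterating: f(2)=73, f(3)=217, f(4)=505, f(5)=1081, f(6)=2233, f(7)=4537, f(8)=9145, f(9)=18361, f(10)=36793, f(11)=73657, f(12)=147385, f(13)=294841, f(14)=589753; answer 589753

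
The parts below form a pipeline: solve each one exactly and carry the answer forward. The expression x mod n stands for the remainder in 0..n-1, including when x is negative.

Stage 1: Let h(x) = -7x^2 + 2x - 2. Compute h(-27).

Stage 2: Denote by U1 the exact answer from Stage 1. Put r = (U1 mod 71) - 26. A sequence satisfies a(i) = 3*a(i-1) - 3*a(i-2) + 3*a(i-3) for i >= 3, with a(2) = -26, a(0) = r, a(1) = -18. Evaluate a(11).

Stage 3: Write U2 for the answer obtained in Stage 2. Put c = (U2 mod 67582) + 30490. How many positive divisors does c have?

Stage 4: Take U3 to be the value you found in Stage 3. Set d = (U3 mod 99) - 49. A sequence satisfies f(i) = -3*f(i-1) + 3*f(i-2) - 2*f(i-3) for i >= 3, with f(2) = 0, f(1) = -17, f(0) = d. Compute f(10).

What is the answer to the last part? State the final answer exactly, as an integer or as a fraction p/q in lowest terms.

-328967

Stage 1: -7*(-27)^2 + 2*(-27)^1 - 2 = (-5103) + (-54) + (-2) = -5159; answer -5159
Stage 2: U1 = -5159; r = -2; a(3) = 3*(-26) - 3*(-18) + 3*(-2) = -30; iterating: a(3)=-30, a(4)=-66, a(5)=-186, a(6)=-450, a(7)=-990, a(8)=-2178, a(9)=-4914, a(10)=-11178, a(11)=-25326; answer -25326
Stage 3: U2 = -25326; c = 72746; 72746 = 2 * 36373; number of divisors = (1+1) * (1+1) = 4; answer 4
Stage 4: U3 = 4; d = -45; f(3) = -3*(0) + 3*(-17) - 2*(-45) = 39; iterating: f(3)=39, f(4)=-83, f(5)=366, f(6)=-1425, f(7)=5539, f(8)=-21624, f(9)=84339, f(10)=-328967; answer -328967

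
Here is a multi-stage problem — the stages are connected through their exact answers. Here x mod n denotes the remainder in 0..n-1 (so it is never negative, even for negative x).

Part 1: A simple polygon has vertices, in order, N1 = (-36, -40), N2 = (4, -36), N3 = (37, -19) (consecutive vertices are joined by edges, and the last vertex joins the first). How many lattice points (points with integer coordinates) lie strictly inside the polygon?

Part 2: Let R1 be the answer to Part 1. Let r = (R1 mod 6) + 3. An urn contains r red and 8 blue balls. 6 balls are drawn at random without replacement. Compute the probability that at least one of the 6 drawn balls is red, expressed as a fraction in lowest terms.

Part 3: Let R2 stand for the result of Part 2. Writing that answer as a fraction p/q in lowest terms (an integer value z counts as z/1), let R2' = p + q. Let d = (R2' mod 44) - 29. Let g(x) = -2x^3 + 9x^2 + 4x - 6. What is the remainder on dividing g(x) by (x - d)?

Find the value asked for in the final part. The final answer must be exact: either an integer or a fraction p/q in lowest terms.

7190

Part 1: cross terms: (-36*-36 - 4*-40)=1456, (4*-19 - 37*-36)=1256, (37*-40 - -36*-19)=-2164; twice the area = |548| = 548; area = 274; boundary points = 4 + 1 + 1 = 6; strictly interior points = area - boundary/2 + 1 = 272; answer 272
Part 2: R1 = 272; r = 5; total draws C(13,6) = 1716; complement C(8,6) = 28; favorable 1716 - 28 = 1688; P = 422/429; answer 422/429
Part 3: R2 = 422/429; threaded value p + q = 851; d = -14; remainder = value at the root: -2*(-14)^3 + 9*(-14)^2 + 4*(-14)^1 - 6 = (5488) + (1764) + (-56) + (-6) = 7190; answer 7190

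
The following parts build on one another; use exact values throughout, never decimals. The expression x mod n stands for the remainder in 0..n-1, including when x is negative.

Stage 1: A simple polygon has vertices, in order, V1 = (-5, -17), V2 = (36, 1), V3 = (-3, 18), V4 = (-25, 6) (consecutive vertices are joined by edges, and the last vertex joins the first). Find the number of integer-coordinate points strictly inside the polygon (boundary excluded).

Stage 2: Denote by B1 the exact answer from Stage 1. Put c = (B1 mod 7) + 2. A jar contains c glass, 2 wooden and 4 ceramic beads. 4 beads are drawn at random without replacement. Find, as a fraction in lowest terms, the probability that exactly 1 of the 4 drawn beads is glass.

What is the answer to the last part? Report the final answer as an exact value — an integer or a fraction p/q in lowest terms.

4/7

Stage 1: cross terms: (-5*1 - 36*-17)=607, (36*18 - -3*1)=651, (-3*6 - -25*18)=432, (-25*-17 - -5*6)=455; twice the area = |2145| = 2145; area = 2145/2; boundary points = 1 + 1 + 2 + 1 = 5; strictly interior points = area - boundary/2 + 1 = 1071; answer 1071
Stage 2: B1 = 1071; c = 2; total draws C(8,4) = 70; favorable C(2,1)*C(6,3) = 40; P = 4/7; answer 4/7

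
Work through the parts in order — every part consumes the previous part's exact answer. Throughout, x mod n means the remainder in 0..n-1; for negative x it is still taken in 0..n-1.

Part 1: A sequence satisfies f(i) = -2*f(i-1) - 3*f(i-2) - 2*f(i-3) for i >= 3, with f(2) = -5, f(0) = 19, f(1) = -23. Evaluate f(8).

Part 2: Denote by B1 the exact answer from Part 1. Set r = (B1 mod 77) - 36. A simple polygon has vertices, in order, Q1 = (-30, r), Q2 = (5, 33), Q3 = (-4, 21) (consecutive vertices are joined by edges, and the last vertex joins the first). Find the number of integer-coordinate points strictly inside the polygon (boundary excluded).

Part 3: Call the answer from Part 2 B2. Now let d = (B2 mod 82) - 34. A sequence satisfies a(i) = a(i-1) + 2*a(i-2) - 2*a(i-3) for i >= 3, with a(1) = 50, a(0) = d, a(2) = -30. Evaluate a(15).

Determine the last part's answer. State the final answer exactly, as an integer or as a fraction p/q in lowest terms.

Part 1: f(3) = -2*(-5) - 3*(-23) - 2*(19) = 41; iterating: f(3)=41, f(4)=-21, f(5)=-71, f(6)=123, f(7)=9, f(8)=-245; answer -245
Part 2: B1 = -245; r = 27; cross terms: (-30*33 - 5*27)=-1125, (5*21 - -4*33)=237, (-4*27 - -30*21)=522; twice the area = |-366| = 366; area = 183; boundary points = 1 + 3 + 2 = 6; strictly interior points = area - boundary/2 + 1 = 181; answer 181
Part 3: B2 = 181; d = -17; a(3) = 1*(-30) + 2*(50) - 2*(-17) = 104; iterating: a(3)=104, a(4)=-56, a(5)=212, a(6)=-108, a(7)=428, a(8)=-212, a(9)=860, a(10)=-420, a(11)=1724, a(12)=-836, a(13)=3452, a(14)=-1668, a(15)=6908; answer 6908

6908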